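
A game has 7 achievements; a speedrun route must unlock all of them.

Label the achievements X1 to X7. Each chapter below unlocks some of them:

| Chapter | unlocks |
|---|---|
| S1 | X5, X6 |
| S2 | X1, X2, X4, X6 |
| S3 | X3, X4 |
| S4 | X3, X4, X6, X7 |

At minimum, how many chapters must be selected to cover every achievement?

S1 and S2 and S4 together: S1 ∪ S2 ∪ S4 = {X1, X2, X3, X4, X5, X6, X7} — every achievement is covered.
Only S2 contains X1, so S2 is forced; the remaining 3 achievements need at least 2 more chapters (each remaining chapter adds at most 2) — so at least 3 chapters are needed, and 3 is optimal.

3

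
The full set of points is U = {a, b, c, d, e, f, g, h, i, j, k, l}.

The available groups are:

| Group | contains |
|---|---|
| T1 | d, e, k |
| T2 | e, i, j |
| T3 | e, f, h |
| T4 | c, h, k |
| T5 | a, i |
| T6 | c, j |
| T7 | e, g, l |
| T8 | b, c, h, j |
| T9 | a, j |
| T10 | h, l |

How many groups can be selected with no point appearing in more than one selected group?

4

T1, T5, T6, T10 are pairwise disjoint (T1={d,e,k}; T5={a,i}; T6={c,j}; T10={h,l}).
Every remaining group overlaps one of these, and no 5 of the listed groups are pairwise disjoint, so 4 is the maximum.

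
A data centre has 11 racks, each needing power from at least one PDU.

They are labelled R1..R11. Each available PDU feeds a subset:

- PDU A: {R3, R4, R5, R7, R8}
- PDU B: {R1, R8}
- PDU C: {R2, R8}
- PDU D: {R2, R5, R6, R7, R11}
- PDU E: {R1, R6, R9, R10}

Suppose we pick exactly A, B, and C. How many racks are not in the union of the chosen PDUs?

Union of A, B, C = {R1, R2, R3, R4, R5, R7, R8}.
Not covered: R6, R9, R10, R11 — 4 racks.

4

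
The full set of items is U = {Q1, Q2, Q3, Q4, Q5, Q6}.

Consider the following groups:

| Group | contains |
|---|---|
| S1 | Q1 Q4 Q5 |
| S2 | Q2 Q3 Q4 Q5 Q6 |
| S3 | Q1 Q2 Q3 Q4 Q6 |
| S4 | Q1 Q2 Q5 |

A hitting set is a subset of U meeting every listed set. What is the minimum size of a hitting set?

H = {Q5, Q6} meets every group (each contains at least one member of H), and |H| = 2.
No single item lies in every group, so at least 2 are needed and 2 is optimal.

2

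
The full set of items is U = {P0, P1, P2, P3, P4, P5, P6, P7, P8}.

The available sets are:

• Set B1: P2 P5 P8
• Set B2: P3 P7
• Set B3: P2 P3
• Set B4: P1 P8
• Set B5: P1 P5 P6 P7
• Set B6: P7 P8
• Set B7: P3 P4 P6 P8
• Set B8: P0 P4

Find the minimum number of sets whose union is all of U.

B1 and B3 and B5 and B8 together: B1 ∪ B3 ∪ B5 ∪ B8 = {P0, P1, P2, P3, P4, P5, P6, P7, P8} — every item is covered.
No 3 of the 8 sets cover everything (all 56 combinations miss at least one item), so 4 is optimal.

4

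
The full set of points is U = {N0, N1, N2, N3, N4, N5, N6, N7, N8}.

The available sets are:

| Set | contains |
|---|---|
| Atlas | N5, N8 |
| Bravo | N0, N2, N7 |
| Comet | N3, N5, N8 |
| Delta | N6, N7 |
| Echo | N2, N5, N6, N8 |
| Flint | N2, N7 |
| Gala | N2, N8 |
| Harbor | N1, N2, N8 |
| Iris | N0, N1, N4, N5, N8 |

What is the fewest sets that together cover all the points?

Comet and Echo and Flint and Iris together: Comet ∪ Echo ∪ Flint ∪ Iris = {N0, N1, N2, N3, N4, N5, N6, N7, N8} — every point is covered.
No 3 of the 9 sets cover everything (all 84 combinations miss at least one point), so 4 is optimal.

4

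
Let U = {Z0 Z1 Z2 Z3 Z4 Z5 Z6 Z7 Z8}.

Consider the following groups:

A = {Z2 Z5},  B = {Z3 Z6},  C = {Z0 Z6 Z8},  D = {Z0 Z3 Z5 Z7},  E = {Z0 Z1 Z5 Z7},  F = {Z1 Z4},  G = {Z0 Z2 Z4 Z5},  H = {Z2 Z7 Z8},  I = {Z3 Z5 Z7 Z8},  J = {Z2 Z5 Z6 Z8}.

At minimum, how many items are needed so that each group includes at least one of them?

4

T = {Z4, Z5, Z6, Z8} meets every group (each contains at least one member of T), and |T| = 4.
No choice of 3 items meets every group, so 4 is the minimum.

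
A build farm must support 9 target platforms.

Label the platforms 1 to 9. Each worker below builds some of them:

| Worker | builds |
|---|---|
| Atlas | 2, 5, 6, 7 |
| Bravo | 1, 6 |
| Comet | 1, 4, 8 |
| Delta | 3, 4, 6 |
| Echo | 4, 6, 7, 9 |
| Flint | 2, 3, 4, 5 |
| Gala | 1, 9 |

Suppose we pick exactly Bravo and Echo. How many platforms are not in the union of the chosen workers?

4

Union of Bravo, Echo = {1, 4, 6, 7, 9}.
Not covered: 2, 3, 5, 8 — 4 platforms.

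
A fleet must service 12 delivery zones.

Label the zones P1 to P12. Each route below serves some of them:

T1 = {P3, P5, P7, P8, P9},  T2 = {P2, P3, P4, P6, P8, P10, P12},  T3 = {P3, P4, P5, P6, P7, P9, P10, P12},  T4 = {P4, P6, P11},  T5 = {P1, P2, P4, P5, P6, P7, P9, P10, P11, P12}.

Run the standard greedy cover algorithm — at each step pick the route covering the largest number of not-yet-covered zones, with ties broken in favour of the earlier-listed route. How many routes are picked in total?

Greedy: pick T5 (covers 10 new) → pick T1 (covers 2 new). Total picks: 2.

2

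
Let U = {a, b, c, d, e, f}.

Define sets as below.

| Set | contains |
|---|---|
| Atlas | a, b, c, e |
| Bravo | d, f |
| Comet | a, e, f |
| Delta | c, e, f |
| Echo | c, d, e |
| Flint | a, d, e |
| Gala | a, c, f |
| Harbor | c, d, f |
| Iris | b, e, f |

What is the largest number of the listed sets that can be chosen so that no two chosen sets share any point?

Atlas, Bravo are pairwise disjoint (Atlas={a,b,c,e}; Bravo={d,f}).
Every remaining set overlaps one of these, and no 3 of the listed sets are pairwise disjoint, so 2 is the maximum.

2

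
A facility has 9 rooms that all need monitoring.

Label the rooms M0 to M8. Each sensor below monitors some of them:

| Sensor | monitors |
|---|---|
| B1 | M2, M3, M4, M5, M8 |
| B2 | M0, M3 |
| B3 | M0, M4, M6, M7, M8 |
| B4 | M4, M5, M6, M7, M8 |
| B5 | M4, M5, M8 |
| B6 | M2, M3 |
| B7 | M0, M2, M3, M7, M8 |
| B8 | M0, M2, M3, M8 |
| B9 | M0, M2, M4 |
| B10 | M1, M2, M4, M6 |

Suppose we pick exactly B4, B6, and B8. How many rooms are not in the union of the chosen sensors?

1

Union of B4, B6, B8 = {M0, M2, M3, M4, M5, M6, M7, M8}.
Not covered: M1 — 1 room.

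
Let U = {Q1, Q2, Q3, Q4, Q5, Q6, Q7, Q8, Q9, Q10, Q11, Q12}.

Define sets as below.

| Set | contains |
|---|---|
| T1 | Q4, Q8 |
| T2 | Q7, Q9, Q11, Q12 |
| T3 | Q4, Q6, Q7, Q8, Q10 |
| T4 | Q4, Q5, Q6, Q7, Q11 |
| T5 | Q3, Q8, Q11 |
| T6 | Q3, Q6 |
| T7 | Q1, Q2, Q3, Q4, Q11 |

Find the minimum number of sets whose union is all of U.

T2 and T3 and T4 and T7 together: T2 ∪ T3 ∪ T4 ∪ T7 = {Q1, Q2, Q3, Q4, Q5, Q6, Q7, Q8, Q9, Q10, Q11, Q12} — every element is covered.
Only T4 contains Q5, so T4 is forced; the remaining 7 elements need at least 3 more sets (each remaining set adds at most 3) — so at least 4 sets are needed, and 4 is optimal.

4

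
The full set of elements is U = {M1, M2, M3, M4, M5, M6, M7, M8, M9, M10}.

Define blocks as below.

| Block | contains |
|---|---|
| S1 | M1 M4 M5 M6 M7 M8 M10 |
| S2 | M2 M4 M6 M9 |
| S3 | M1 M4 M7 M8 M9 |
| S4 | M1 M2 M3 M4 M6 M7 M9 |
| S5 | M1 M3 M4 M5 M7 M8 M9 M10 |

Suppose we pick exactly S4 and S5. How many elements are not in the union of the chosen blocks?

Union of S4, S5 = {M1, M2, M3, M4, M5, M6, M7, M8, M9, M10} — that's every element, so 0 are uncovered.

0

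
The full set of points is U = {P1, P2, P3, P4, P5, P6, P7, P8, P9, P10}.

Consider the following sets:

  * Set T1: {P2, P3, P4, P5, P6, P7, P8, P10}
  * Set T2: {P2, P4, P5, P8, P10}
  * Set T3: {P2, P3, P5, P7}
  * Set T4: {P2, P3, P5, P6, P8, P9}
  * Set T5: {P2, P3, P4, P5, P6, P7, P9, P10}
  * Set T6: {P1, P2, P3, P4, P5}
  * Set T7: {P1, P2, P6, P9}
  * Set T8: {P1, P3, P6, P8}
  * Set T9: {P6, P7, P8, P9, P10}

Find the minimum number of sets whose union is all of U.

2

T6 and T9 cover everything between them: the union {P1, P2, P3, P4, P5, P6, P7, P8, P9, P10} is all of U.
No single set has all 10 points (the largest, T1, has 8), so 2 is optimal.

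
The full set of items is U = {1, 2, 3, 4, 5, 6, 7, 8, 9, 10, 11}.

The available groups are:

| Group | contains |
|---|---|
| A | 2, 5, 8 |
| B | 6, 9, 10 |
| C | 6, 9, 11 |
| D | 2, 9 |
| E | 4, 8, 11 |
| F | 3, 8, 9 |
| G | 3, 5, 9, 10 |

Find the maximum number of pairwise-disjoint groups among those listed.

2

B, E are pairwise disjoint (B={6,9,10}; E={4,8,11}).
Every remaining group overlaps one of these, and no 3 of the listed groups are pairwise disjoint, so 2 is the maximum.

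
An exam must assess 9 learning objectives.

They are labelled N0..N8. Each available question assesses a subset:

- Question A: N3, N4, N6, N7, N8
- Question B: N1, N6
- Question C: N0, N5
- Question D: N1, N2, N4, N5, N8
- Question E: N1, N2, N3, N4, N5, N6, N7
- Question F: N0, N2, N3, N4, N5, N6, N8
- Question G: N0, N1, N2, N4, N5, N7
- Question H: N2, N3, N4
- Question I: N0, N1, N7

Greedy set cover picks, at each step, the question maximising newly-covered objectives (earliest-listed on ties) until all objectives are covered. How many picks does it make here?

Greedy: pick E (covers 7 new) → pick F (covers 2 new). Total picks: 2.

2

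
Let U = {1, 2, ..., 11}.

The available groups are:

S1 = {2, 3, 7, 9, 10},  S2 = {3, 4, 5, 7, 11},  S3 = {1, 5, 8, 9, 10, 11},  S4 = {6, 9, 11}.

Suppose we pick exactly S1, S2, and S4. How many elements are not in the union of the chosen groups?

Union of S1, S2, S4 = {2, 3, 4, 5, 6, 7, 9, 10, 11}.
Not covered: 1, 8 — 2 elements.

2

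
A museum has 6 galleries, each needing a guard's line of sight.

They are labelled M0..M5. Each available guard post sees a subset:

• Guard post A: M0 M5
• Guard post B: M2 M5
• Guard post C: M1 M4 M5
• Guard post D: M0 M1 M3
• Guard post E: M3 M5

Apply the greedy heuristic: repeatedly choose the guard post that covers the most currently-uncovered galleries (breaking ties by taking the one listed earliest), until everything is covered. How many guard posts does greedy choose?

3

Greedy: pick C (covers 3 new) → pick D (covers 2 new) → pick B (covers 1 new). Total picks: 3.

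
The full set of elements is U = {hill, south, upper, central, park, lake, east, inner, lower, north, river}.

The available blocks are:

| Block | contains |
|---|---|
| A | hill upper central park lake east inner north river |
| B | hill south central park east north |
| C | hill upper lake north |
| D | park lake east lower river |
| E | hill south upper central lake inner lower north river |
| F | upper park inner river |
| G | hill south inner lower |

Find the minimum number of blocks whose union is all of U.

2

D and E cover everything between them: the union {hill, south, upper, central, park, lake, east, inner, lower, north, river} is all of U.
No single block has all 11 elements (the largest, A, has 9), so 2 is optimal.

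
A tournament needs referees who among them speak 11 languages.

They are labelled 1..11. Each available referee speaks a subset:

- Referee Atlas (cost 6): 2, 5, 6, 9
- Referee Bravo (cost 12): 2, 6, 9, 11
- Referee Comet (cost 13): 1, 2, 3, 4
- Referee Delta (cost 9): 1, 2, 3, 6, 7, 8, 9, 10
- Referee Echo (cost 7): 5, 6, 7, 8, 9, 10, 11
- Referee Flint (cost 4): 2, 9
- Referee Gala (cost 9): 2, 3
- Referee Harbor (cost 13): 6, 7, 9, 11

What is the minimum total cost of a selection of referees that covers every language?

20

Comet, Echo together cover every language (Comet ∪ Echo = {1, 2, 3, 4, 5, 6, 7, 8, 9, 10, 11}); total cost 13 + 7 = 20.
The greedy pick Echo, Delta, Comet costs 29; no covering selection beats 20.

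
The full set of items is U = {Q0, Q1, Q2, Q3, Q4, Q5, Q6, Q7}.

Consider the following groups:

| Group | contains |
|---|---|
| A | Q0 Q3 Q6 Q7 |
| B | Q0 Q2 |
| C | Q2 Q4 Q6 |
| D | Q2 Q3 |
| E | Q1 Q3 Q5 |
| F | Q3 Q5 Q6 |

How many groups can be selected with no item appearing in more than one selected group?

2

C, E are pairwise disjoint (C={Q2,Q4,Q6}; E={Q1,Q3,Q5}).
Every remaining group overlaps one of these, and no 3 of the listed groups are pairwise disjoint, so 2 is the maximum.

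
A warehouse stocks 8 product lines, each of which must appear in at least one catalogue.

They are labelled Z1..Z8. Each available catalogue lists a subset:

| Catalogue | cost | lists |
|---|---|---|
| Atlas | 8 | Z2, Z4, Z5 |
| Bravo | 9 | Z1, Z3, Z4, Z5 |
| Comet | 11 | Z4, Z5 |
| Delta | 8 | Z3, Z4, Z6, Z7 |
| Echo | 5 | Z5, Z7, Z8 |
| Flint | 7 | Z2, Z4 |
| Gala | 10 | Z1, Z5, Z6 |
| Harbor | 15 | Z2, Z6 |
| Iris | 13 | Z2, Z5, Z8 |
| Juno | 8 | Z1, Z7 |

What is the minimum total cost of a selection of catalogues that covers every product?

Delta, Echo, Flint, Juno together cover every product (Delta ∪ Echo ∪ Flint ∪ Juno = {Z1, Z2, Z3, Z4, Z5, Z6, Z7, Z8}); total cost 8 + 5 + 7 + 8 = 28.
No covering selection has total cost below 28.

28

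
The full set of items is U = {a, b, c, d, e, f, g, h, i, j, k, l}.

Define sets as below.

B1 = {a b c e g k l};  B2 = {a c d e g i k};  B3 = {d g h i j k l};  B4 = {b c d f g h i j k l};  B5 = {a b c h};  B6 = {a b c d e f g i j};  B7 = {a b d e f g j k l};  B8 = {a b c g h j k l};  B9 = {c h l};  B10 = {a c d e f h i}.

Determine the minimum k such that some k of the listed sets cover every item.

2

B8 and B10 cover everything between them: the union {a, b, c, d, e, f, g, h, i, j, k, l} is all of U.
No single set has all 12 items (the largest, B4, has 10), so 2 is optimal.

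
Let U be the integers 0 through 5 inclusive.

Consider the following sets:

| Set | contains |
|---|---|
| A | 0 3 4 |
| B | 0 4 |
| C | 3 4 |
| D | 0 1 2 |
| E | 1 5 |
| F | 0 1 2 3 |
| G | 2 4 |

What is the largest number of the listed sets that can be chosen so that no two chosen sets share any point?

E, G are pairwise disjoint (E={1,5}; G={2,4}).
Every remaining set overlaps one of these, and no 3 of the listed sets are pairwise disjoint, so 2 is the maximum.

2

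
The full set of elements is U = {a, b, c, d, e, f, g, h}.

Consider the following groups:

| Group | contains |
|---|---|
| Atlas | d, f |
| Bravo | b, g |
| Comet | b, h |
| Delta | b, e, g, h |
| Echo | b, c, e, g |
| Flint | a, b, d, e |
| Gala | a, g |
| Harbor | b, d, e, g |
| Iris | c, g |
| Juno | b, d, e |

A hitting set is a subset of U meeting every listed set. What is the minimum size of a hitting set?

The 3 elements {b, d, g} hit every group.
The groups Atlas, Comet, Iris are pairwise disjoint, so any hitting set needs a separate element for each — at least 3. Hence 3 is optimal.

3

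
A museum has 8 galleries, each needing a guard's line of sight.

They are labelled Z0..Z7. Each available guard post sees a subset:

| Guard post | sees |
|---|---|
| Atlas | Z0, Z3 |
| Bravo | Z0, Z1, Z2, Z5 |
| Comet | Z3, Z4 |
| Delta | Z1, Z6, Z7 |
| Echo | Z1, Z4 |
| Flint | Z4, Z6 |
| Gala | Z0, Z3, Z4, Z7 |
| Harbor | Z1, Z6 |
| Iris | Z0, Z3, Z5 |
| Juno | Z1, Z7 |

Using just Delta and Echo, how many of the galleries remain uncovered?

4

Union of Delta, Echo = {Z1, Z4, Z6, Z7}.
Not covered: Z0, Z2, Z3, Z5 — 4 galleries.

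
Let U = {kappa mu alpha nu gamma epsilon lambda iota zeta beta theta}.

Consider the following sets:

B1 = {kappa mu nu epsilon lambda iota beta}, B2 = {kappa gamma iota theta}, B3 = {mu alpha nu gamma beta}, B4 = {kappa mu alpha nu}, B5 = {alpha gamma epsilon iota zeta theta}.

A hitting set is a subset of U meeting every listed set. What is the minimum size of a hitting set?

The 2 items {mu, gamma} hit every set.
No single item lies in every set, so at least 2 are needed and 2 is optimal.

2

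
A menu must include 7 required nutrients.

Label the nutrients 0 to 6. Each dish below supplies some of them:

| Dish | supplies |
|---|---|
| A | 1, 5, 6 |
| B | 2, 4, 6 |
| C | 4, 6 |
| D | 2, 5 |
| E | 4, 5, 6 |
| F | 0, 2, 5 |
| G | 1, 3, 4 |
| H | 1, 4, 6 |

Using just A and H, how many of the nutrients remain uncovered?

Union of A, H = {1, 4, 5, 6}.
Not covered: 0, 2, 3 — 3 nutrients.

3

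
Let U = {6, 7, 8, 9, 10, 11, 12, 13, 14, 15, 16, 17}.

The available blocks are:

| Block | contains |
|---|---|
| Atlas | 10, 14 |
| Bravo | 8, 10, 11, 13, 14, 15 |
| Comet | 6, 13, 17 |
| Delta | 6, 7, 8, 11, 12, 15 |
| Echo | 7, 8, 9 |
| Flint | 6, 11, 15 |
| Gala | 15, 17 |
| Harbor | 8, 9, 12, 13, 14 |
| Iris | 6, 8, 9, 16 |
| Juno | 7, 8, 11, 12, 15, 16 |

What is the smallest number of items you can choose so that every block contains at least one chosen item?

4

The 4 items {6, 9, 10, 15} hit every block.
No choice of 3 items meets every block, so 4 is the minimum.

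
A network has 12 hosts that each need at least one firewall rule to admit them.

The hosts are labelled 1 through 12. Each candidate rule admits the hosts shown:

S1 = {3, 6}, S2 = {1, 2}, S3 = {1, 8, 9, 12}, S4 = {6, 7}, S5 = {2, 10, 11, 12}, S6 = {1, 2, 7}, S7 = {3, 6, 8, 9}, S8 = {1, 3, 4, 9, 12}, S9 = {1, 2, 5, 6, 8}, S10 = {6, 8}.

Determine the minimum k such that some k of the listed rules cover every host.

S4 and S5 and S8 and S9 together: S4 ∪ S5 ∪ S8 ∪ S9 = {1, 2, 3, 4, 5, 6, 7, 8, 9, 10, 11, 12} — every host is covered.
No 3 of the 10 rules cover everything (all 120 combinations miss at least one host), so 4 is optimal.

4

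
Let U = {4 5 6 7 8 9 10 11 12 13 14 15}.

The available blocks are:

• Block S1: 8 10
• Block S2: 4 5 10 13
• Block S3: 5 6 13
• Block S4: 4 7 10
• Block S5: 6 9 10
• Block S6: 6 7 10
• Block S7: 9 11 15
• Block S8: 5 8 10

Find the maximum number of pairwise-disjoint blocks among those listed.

3

S1, S3, S7 are pairwise disjoint (S1={8,10}; S3={5,6,13}; S7={9,11,15}).
Every remaining block overlaps one of these, and no 4 of the listed blocks are pairwise disjoint, so 3 is the maximum.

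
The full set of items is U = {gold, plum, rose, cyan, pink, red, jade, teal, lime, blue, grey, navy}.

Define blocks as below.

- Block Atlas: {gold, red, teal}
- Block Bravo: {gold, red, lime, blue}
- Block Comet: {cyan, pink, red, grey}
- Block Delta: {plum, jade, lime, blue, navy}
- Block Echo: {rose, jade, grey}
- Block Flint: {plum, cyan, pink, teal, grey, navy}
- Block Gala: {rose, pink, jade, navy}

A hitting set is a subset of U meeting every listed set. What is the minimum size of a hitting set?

3

The 3 items {gold, cyan, jade} hit every block.
No choice of 2 items meets every block, so 3 is the minimum.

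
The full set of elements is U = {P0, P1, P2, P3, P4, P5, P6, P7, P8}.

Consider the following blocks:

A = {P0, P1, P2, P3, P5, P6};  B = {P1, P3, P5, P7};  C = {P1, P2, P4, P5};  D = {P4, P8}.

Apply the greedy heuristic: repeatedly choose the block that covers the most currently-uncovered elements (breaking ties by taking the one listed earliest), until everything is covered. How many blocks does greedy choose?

3

Greedy: pick A (covers 6 new) → pick D (covers 2 new) → pick B (covers 1 new). Total picks: 3.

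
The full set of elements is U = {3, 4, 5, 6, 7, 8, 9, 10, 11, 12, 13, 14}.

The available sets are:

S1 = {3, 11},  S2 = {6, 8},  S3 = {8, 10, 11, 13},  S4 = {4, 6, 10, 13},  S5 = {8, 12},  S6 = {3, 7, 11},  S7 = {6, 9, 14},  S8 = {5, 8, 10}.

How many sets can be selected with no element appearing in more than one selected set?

S6, S7, S8 are pairwise disjoint (S6={3,7,11}; S7={6,9,14}; S8={5,8,10}).
Every remaining set overlaps one of these, and no 4 of the listed sets are pairwise disjoint, so 3 is the maximum.

3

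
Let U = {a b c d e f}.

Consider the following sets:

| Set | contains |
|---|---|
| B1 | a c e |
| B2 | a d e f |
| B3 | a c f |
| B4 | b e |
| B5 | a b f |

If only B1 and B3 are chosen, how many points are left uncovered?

2

Union of B1, B3 = {a, c, e, f}.
Not covered: b, d — 2 points.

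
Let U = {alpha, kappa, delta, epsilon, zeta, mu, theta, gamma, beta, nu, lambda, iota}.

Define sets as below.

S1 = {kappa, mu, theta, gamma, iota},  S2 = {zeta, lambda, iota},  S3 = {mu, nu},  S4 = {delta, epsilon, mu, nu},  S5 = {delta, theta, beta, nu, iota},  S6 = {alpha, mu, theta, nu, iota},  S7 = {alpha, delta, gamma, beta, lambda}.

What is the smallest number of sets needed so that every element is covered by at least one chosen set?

4

S1, S2, S4, and S7 cover everything between them: the union {alpha, kappa, delta, epsilon, zeta, mu, theta, gamma, beta, nu, lambda, iota} is all of U.
Only S2 contains zeta, so S2 is forced; the remaining 9 elements need at least 3 more sets (each remaining set adds at most 4) — so at least 4 sets are needed, and 4 is optimal.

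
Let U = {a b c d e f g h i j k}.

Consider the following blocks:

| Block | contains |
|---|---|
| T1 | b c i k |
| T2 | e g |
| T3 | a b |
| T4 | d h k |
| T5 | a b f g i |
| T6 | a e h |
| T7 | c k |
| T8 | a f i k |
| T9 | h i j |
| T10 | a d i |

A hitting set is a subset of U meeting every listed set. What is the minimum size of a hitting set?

4

The 4 points {a, g, i, k} hit every block.
The blocks T2, T3, T7, T9 are pairwise disjoint, so any hitting set needs a separate point for each — at least 4. Hence 4 is optimal.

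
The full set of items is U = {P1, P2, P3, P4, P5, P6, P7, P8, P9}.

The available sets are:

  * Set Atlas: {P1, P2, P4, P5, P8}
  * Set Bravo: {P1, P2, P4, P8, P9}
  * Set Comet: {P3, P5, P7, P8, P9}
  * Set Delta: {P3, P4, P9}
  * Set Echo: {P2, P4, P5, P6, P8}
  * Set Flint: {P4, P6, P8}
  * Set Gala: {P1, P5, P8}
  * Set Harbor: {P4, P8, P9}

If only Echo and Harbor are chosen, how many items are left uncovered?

Union of Echo, Harbor = {P2, P4, P5, P6, P8, P9}.
Not covered: P1, P3, P7 — 3 items.

3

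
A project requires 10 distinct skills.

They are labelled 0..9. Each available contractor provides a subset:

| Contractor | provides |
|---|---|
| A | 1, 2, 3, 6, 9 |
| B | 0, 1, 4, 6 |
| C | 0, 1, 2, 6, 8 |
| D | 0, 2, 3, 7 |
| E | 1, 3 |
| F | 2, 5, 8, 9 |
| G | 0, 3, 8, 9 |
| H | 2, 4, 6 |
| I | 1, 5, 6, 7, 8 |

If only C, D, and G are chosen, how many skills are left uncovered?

2

Union of C, D, G = {0, 1, 2, 3, 6, 7, 8, 9}.
Not covered: 4, 5 — 2 skills.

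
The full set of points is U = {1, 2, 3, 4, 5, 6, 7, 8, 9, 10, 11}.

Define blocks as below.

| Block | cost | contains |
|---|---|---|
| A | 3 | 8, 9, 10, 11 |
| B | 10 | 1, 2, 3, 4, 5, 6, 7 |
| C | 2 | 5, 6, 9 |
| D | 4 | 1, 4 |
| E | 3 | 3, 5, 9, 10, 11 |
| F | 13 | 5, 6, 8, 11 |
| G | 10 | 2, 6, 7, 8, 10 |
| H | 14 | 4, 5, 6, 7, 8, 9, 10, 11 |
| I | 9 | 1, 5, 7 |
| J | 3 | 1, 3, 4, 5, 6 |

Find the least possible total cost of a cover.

A, B together cover every point (A ∪ B = {1, 2, 3, 4, 5, 6, 7, 8, 9, 10, 11}); total cost 3 + 10 = 13.
The greedy pick E, J, A, B costs 19; no covering selection beats 13.

13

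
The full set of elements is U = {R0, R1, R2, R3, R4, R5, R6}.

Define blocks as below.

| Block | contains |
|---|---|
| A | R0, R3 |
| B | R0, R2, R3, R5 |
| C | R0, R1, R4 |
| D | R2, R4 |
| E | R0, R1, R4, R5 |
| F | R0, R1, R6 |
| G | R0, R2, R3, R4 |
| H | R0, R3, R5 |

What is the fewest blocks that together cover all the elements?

F, G, and H cover everything between them: the union {R0, R1, R2, R3, R4, R5, R6} is all of U.
Only F contains R6, so F is forced; the remaining 4 elements need at least 2 more blocks (each remaining block adds at most 3) — so at least 3 blocks are needed, and 3 is optimal.

3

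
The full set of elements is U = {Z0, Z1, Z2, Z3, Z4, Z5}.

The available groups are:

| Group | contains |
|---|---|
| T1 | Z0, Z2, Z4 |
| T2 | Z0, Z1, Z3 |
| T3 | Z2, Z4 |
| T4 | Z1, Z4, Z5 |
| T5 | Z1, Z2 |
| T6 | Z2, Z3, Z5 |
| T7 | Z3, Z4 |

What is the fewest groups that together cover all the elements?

3

T2 and T4 and T5 together: T2 ∪ T4 ∪ T5 = {Z0, Z1, Z2, Z3, Z4, Z5} — every element is covered.
No 2 of the 7 groups cover everything (all 21 combinations miss at least one element), so 3 is optimal.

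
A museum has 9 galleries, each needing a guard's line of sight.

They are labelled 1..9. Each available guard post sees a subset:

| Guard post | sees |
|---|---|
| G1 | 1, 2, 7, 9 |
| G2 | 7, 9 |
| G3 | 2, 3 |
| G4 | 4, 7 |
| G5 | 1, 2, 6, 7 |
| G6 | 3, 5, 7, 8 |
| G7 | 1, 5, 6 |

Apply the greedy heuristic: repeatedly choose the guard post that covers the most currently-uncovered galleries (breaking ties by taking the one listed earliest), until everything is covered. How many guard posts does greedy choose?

4

Greedy: pick G1 (covers 4 new) → pick G6 (covers 3 new) → pick G4 (covers 1 new) → pick G5 (covers 1 new). Total picks: 4.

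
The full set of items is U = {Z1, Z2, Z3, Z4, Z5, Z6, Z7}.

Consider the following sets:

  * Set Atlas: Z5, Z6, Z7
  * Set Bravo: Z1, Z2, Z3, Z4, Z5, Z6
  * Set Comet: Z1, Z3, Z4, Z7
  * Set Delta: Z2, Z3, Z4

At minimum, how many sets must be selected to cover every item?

Atlas and Bravo cover everything between them: the union {Z1, Z2, Z3, Z4, Z5, Z6, Z7} is all of U.
No single set has all 7 items (the largest, Bravo, has 6), so 2 is optimal.

2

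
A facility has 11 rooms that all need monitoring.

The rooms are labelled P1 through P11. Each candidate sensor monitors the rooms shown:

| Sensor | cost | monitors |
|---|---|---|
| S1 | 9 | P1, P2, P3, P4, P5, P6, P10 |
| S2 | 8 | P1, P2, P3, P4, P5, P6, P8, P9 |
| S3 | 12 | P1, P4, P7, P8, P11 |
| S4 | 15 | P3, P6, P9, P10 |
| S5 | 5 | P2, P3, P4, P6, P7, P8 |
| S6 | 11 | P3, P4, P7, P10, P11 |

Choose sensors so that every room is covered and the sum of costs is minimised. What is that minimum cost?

19

S2, S6 together cover every room (S2 ∪ S6 = {P1, P2, P3, P4, P5, P6, P7, P8, P9, P10, P11}); total cost 8 + 11 = 19.
The greedy pick S5, S2, S6 costs 24; no covering selection beats 19.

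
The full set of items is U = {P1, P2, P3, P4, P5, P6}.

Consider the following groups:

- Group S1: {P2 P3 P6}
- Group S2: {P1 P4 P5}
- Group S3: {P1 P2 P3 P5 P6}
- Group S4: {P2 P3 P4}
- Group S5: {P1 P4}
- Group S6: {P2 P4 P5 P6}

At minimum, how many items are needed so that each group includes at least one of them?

The 2 items {P4, P6} hit every group.
The groups S1, S2 are pairwise disjoint, so any hitting set needs a separate item for each — at least 2. Hence 2 is optimal.

2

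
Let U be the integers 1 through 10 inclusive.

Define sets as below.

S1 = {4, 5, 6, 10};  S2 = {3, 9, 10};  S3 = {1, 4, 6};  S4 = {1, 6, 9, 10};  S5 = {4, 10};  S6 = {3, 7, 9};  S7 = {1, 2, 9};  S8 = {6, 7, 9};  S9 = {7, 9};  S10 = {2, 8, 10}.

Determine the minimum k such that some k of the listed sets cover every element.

4

S1 and S3 and S6 and S10 together: S1 ∪ S3 ∪ S6 ∪ S10 = {1, 2, 3, 4, 5, 6, 7, 8, 9, 10} — every element is covered.
Only S10 contains 8, so S10 is forced; the remaining 7 elements need at least 3 more sets (each remaining set adds at most 3) — so at least 4 sets are needed, and 4 is optimal.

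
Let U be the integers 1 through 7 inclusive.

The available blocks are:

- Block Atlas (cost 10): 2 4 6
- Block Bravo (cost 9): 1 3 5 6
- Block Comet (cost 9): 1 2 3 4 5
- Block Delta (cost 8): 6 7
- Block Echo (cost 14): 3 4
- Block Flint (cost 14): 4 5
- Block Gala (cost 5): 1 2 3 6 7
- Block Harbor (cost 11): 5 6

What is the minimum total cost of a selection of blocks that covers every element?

Comet, Gala together cover every element (Comet ∪ Gala = {1, 2, 3, 4, 5, 6, 7}); total cost 9 + 5 = 14.
No covering selection has total cost below 14.

14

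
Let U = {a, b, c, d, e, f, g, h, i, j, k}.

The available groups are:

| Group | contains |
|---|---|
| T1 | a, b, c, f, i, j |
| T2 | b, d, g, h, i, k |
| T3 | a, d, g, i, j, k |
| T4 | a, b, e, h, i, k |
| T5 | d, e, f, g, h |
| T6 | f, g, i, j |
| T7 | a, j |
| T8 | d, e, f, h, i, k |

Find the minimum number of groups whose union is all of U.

3

T1 and T5 and T8 together: T1 ∪ T5 ∪ T8 = {a, b, c, d, e, f, g, h, i, j, k} — every item is covered.
Only T1 contains c, so T1 is forced; the remaining 5 items need at least 2 more groups (each remaining group adds at most 4) — so at least 3 groups are needed, and 3 is optimal.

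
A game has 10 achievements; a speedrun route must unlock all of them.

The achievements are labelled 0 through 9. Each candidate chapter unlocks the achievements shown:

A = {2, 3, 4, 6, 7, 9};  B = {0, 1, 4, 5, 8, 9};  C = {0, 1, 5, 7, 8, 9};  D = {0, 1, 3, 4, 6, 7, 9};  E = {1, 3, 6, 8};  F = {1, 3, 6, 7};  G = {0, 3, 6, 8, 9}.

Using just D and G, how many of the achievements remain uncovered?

Union of D, G = {0, 1, 3, 4, 6, 7, 8, 9}.
Not covered: 2, 5 — 2 achievements.

2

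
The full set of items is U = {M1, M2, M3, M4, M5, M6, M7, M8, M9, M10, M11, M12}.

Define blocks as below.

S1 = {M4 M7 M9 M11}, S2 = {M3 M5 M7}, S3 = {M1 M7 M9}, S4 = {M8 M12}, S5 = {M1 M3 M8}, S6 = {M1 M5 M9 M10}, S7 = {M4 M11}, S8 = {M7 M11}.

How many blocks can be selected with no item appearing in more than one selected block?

S3, S4, S7 are pairwise disjoint (S3={M1,M7,M9}; S4={M8,M12}; S7={M4,M11}).
Every remaining block overlaps one of these, and no 4 of the listed blocks are pairwise disjoint, so 3 is the maximum.

3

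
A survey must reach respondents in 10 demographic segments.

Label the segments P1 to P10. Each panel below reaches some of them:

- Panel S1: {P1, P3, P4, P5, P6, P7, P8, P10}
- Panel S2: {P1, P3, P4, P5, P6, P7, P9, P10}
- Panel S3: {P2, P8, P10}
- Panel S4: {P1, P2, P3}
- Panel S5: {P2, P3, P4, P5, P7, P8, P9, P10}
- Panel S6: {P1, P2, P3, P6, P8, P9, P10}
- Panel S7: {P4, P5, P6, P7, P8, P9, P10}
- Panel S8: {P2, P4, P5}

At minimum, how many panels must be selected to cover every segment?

2

Take {S1, S6}. Their union is {P1, P2, P3, P4, P5, P6, P7, P8, P9, P10}, which is all 10 segments.
No single panel has all 10 segments (the largest, S1, has 8), so 2 is optimal.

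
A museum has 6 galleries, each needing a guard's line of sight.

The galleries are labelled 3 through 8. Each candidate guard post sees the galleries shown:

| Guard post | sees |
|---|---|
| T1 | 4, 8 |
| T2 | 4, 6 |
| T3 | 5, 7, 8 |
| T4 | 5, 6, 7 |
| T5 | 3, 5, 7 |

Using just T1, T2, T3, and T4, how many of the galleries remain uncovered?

1

Union of T1, T2, T3, T4 = {4, 5, 6, 7, 8}.
Not covered: 3 — 1 gallery.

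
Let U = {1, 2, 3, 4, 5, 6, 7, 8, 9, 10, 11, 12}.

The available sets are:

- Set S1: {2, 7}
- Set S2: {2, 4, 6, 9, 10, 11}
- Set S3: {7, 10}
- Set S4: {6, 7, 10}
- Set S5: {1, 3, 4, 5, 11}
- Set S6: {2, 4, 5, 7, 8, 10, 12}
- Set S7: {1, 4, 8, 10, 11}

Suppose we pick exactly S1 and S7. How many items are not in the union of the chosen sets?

Union of S1, S7 = {1, 2, 4, 7, 8, 10, 11}.
Not covered: 3, 5, 6, 9, 12 — 5 items.

5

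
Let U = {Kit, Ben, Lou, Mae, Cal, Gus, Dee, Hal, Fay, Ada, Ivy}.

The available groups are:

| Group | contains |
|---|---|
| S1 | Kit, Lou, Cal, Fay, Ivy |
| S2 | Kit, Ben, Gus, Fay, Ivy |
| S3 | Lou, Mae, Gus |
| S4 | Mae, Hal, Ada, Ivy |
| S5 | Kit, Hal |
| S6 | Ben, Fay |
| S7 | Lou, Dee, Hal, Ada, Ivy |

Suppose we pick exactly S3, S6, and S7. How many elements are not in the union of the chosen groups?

2

Union of S3, S6, S7 = {Ben, Lou, Mae, Gus, Dee, Hal, Fay, Ada, Ivy}.
Not covered: Kit, Cal — 2 elements.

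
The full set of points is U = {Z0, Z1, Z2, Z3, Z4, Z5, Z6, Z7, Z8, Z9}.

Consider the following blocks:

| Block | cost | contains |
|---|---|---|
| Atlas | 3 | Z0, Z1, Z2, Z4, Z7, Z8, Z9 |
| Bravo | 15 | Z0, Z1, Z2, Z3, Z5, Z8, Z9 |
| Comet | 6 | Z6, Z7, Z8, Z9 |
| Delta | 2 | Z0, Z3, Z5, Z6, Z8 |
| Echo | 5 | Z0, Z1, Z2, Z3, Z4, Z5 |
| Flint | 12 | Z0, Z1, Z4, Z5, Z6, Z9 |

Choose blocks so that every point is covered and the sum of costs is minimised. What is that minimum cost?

5

Atlas, Delta together cover every point (Atlas ∪ Delta = {Z0, Z1, Z2, Z3, Z4, Z5, Z6, Z7, Z8, Z9}); total cost 3 + 2 = 5.
No covering selection has total cost below 5.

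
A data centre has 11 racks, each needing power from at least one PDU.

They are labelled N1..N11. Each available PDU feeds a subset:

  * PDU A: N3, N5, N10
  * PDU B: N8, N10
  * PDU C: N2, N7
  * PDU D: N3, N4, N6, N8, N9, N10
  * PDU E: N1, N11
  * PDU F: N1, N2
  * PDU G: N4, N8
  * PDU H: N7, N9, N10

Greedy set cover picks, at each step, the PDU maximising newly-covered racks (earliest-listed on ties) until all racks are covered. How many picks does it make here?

4

Greedy: pick D (covers 6 new) → pick C (covers 2 new) → pick E (covers 2 new) → pick A (covers 1 new). Total picks: 4.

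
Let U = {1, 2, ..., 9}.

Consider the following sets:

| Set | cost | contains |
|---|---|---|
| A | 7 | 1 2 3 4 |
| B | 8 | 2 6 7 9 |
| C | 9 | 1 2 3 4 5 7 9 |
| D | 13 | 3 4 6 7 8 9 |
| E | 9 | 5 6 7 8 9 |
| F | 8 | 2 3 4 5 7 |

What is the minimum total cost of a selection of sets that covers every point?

A, E together cover every point (A ∪ E = {1, 2, 3, 4, 5, 6, 7, 8, 9}); total cost 7 + 9 = 16.
The greedy pick C, E costs 18; no covering selection beats 16.

16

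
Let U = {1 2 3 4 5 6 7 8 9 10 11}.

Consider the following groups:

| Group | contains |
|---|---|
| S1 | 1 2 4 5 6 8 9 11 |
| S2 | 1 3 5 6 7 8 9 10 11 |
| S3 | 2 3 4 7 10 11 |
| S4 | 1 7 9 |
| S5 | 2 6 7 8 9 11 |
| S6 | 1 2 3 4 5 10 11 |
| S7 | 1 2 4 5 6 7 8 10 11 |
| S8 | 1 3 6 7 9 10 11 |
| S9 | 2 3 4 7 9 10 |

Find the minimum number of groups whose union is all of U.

S7 and S9 together: S7 ∪ S9 = {1, 2, 3, 4, 5, 6, 7, 8, 9, 10, 11} — every point is covered.
No single group has all 11 points (the largest, S2, has 9), so 2 is optimal.

2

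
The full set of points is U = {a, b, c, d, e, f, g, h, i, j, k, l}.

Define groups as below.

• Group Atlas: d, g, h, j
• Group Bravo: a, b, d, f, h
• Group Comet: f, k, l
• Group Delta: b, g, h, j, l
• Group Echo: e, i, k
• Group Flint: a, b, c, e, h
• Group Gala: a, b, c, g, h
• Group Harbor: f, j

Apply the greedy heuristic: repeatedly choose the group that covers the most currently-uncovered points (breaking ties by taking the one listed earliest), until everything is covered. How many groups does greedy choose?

4

Greedy: pick Bravo (covers 5 new) → pick Delta (covers 3 new) → pick Echo (covers 3 new) → pick Flint (covers 1 new). Total picks: 4.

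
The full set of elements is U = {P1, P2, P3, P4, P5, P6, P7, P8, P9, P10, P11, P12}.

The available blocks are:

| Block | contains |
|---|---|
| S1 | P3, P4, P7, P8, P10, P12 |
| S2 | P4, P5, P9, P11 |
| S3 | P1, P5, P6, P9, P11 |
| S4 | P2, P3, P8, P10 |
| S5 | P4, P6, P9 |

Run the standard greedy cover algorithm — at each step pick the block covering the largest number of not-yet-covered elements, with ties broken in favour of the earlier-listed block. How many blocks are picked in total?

Greedy: pick S1 (covers 6 new) → pick S3 (covers 5 new) → pick S4 (covers 1 new). Total picks: 3.

3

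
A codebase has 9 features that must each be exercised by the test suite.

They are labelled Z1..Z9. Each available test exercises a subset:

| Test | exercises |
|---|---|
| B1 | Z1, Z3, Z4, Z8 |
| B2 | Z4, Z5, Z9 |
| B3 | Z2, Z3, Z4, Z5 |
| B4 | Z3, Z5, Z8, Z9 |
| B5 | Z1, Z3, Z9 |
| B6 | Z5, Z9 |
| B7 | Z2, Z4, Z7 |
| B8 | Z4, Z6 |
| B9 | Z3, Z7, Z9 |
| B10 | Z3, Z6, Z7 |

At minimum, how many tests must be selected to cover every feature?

B1 and B3 and B9 and B10 together: B1 ∪ B3 ∪ B9 ∪ B10 = {Z1, Z2, Z3, Z4, Z5, Z6, Z7, Z8, Z9} — every feature is covered.
No 3 of the 10 tests cover everything (all 120 combinations miss at least one feature), so 4 is optimal.

4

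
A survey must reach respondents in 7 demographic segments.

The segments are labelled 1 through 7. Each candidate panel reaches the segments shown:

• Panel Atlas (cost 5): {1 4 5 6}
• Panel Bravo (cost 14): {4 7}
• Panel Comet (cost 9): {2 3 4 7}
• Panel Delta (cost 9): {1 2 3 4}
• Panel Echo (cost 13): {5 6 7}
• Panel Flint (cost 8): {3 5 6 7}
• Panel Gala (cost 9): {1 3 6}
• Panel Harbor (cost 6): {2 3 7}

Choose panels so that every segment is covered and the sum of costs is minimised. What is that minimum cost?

11

Atlas, Harbor together cover every segment (Atlas ∪ Harbor = {1, 2, 3, 4, 5, 6, 7}); total cost 5 + 6 = 11.
No covering selection has total cost below 11.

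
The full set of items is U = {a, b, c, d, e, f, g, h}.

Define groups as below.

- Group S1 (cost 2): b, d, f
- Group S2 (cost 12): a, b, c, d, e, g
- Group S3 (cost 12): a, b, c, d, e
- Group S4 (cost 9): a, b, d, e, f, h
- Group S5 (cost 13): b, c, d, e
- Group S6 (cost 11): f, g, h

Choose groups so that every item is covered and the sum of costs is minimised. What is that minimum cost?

S2, S4 together cover every item (S2 ∪ S4 = {a, b, c, d, e, f, g, h}); total cost 12 + 9 = 21.
The greedy pick S1, S2, S4 costs 23; no covering selection beats 21.

21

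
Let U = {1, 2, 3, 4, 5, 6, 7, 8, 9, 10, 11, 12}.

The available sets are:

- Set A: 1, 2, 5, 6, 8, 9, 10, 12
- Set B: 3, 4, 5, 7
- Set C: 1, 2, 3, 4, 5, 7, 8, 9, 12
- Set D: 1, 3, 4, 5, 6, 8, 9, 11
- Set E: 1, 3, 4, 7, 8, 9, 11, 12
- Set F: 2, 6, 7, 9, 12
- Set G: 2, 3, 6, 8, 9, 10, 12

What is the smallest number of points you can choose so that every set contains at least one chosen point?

The 2 points {2, 3} hit every set.
No single point lies in every set, so at least 2 are needed and 2 is optimal.

2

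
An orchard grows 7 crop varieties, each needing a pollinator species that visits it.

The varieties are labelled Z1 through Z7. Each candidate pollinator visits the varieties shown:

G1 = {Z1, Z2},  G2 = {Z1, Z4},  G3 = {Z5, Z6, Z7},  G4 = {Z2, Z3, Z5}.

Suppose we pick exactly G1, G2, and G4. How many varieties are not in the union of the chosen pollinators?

2

Union of G1, G2, G4 = {Z1, Z2, Z3, Z4, Z5}.
Not covered: Z6, Z7 — 2 varieties.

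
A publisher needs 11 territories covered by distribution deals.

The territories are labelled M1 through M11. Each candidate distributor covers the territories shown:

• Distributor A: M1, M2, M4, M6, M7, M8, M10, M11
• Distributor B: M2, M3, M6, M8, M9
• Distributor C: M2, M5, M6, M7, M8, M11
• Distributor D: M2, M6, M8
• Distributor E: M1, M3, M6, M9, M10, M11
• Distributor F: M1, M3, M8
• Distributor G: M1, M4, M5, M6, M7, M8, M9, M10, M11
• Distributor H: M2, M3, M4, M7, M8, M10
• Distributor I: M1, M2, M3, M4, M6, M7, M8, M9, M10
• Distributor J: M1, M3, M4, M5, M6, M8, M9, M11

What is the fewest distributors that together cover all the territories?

2

Take {C, I}. Their union is {M1, M2, M3, M4, M5, M6, M7, M8, M9, M10, M11}, which is all 11 territories.
No single distributor has all 11 territories (the largest, G, has 9), so 2 is optimal.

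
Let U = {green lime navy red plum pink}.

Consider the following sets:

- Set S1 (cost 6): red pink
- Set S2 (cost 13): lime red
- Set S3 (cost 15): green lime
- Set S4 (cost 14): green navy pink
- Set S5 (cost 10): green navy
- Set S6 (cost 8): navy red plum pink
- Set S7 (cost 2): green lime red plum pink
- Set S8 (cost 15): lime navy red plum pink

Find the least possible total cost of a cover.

S6, S7 together cover every point (S6 ∪ S7 = {green, lime, navy, red, plum, pink}); total cost 8 + 2 = 10.
No covering selection has total cost below 10.

10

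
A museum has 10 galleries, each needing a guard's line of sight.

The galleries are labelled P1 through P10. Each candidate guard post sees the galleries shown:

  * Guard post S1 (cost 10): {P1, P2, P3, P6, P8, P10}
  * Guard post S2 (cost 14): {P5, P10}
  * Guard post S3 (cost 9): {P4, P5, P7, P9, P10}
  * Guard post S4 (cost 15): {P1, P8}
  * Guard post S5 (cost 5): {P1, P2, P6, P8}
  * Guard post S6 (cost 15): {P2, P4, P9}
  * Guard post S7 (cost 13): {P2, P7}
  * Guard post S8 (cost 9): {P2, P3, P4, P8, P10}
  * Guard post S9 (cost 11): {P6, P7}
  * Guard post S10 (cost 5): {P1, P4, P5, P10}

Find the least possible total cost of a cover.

S1, S3 together cover every gallery (S1 ∪ S3 = {P1, P2, P3, P4, P5, P6, P7, P8, P9, P10}); total cost 10 + 9 = 19.
The greedy pick S5, S10, S3, S8 costs 28; no covering selection beats 19.

19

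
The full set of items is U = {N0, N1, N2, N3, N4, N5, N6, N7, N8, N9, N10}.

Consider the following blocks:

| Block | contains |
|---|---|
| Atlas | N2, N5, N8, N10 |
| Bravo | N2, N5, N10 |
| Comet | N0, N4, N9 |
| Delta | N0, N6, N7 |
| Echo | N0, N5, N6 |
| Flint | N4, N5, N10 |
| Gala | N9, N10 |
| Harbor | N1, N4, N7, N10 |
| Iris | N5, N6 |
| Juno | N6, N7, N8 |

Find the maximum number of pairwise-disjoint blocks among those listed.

3

Bravo, Comet, Juno are pairwise disjoint (Bravo={N2,N5,N10}; Comet={N0,N4,N9}; Juno={N6,N7,N8}).
Every remaining block overlaps one of these, and no 4 of the listed blocks are pairwise disjoint, so 3 is the maximum.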